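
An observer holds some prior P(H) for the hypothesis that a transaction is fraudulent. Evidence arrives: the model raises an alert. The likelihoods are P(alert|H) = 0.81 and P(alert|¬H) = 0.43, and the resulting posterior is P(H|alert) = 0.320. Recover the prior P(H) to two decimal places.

Bayes' rule in odds form gives O(H|E) = O(H)·[P(E|H)/P(E|¬H)], hence O(H) = O(H|E)/LR.
Posterior odds = 0.320/(1−0.320) = 0.4706. LR = 0.81/0.43 = 1.8837.
Prior odds = 0.4706/1.8837 = 0.2498, so P(H) = 0.2498/(1+0.2498) ≈ 0.20.

P(H) = 0.20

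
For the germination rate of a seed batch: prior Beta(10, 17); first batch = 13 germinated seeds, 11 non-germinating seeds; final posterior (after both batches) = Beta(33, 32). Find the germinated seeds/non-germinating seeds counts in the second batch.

10 germinated seeds and 4 non-germinating seeds

Because Beta–binomial updating is additive in the counts, the combined data contributed (α_post−α_prior, β_post−β_prior) successes and failures.
Total across both batches: 33−10=23 germinated seeds, 32−17=15 non-germinating seeds.
Subtract the first batch: 23−13=10 germinated seeds and 15−11=4 non-germinating seeds.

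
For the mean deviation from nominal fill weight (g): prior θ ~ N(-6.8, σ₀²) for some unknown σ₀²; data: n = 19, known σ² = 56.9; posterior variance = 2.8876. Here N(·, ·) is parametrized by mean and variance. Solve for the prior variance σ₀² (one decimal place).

σ₀² = 80.7

Posterior precision equals prior precision plus data precision: 1/σ_n² = 1/σ₀² + n/σ².
So 1/σ₀² = 1/2.8876 − 19/56.9 = 0.346308 − 0.333919 = 0.012389.
Hence σ₀² = 1/0.012389 ≈ 80.7.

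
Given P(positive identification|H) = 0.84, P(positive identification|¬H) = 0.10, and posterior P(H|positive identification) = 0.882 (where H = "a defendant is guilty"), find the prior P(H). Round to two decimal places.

P(H) = 0.47

In odds form, posterior odds = prior odds × likelihood ratio, so prior odds = posterior odds ÷ LR.
Posterior odds = 0.882/(1−0.882) = 7.4746. LR = 0.84/0.10 = 8.4000.
Prior odds = 7.4746/8.4000 = 0.8898, so P(H) = 0.8898/(1+0.8898) ≈ 0.47.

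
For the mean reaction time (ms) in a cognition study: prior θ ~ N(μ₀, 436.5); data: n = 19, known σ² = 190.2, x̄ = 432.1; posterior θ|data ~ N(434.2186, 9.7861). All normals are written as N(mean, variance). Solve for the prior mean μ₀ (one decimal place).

μ₀ = 526.6

The posterior mean is a precision-weighted average: μ_n = (τ₀μ₀ + τ_data·x̄)/(τ₀+τ_data), with τ₀=1/σ₀² and τ_data=n/σ².
Here τ₀ = 1/436.5 = 0.002291 and τ_data = 19/190.2 = 0.099895, so τ_n = 0.102186.
Rearranging for μ₀: μ₀ = (μ_n·τ_n − τ_data·x̄)/τ₀ = (434.2186·0.102186 − 0.099895·432.1) / 0.002291 = 1.206432/0.002291 ≈ 526.6.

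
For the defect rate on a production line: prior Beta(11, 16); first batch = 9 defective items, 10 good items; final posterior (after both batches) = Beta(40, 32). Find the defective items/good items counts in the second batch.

Because Beta–binomial updating is additive in the counts, the combined data contributed (α_post−α_prior, β_post−β_prior) successes and failures.
Total across both batches: 40−11=29 defective items, 32−16=16 good items.
Subtract the first batch: 29−9=20 defective items and 16−10=6 good items.

20 defective items and 6 good items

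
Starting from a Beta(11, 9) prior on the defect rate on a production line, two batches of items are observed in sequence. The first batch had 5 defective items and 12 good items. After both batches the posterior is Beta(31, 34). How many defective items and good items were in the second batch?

Because Beta–binomial updating is additive in the counts, the combined data contributed (α_post−α_prior, β_post−β_prior) successes and failures.
Total across both batches: 31−11=20 defective items, 34−9=25 good items.
Subtract the first batch: 20−5=15 defective items and 25−12=13 good items.

15 defective items and 13 good items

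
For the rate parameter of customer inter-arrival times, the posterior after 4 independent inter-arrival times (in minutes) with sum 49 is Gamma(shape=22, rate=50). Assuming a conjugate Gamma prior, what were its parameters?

For an exponential likelihood with a Gamma(α, β) prior on the rate, n observations with total T give posterior Gamma(α+n, β+T).
So α = 22 − 4 = 18 and β = 50 − 49 = 1.

Gamma(shape=18, rate=1)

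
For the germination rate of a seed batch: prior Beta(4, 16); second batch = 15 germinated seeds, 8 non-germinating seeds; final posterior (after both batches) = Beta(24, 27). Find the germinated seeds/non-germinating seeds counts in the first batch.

Sequential conjugate updates are equivalent to a single update on the pooled data, so total successes = posterior α − prior α and total failures = posterior β − prior β.
Total across both batches: 24−4=20 germinated seeds, 27−16=11 non-germinating seeds.
Subtract the second batch: 20−15=5 germinated seeds and 11−8=3 non-germinating seeds.

5 germinated seeds and 3 non-germinating seeds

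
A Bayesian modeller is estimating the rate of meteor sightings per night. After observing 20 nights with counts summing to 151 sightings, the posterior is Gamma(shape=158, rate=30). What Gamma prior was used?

Gamma(shape=7, rate=10)

A Gamma(α, β) prior (rate parametrization) on a Poisson rate with n observations summing to S gives posterior Gamma(α+S, β+n).
So α = 158 − 151 = 7 and β = 30 − 20 = 10.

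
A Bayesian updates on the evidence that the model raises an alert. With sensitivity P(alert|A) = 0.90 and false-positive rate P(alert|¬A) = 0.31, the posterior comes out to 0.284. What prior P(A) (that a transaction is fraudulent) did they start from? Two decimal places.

P(A) = 0.12

In odds form, posterior odds = prior odds × likelihood ratio, so prior odds = posterior odds ÷ LR.
Posterior odds = 0.284/(1−0.284) = 0.3966. LR = 0.90/0.31 = 2.9032.
Prior odds = 0.3966/2.9032 = 0.1366, so P(A) = 0.1366/(1+0.1366) ≈ 0.12.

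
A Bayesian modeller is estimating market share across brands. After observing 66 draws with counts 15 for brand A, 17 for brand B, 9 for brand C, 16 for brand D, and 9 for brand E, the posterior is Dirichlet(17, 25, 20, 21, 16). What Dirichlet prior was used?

For a Dirichlet(α) prior with multinomial counts c, the posterior is Dirichlet(α + c) componentwise.
Subtract each count from the matching posterior parameter: 17−15=2, 25−17=8, 20−9=11, 21−16=5, 16−9=7.

Dirichlet(2, 8, 11, 5, 7)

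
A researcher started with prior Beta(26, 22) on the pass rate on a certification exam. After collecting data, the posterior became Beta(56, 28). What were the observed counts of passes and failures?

30 passes and 6 failures

A Beta(a, b) prior with s successes and f failures in binomial data gives a Beta(a+s, b+f) posterior.
So s = 56 − 26 = 30 and f = 28 − 22 = 6.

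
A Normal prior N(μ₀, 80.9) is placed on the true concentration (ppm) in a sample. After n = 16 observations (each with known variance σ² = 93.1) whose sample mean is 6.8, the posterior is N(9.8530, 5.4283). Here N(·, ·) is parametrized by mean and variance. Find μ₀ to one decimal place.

The posterior mean is a precision-weighted average: μ_n = (τ₀μ₀ + τ_data·x̄)/(τ₀+τ_data), with τ₀=1/σ₀² and τ_data=n/σ².
Here τ₀ = 1/80.9 = 0.012361 and τ_data = 16/93.1 = 0.171858, so τ_n = 0.184219.
Rearranging for μ₀: μ₀ = (μ_n·τ_n − τ_data·x̄)/τ₀ = (9.8530·0.184219 − 0.171858·6.8) / 0.012361 = 0.646475/0.012361 ≈ 52.3.

μ₀ = 52.3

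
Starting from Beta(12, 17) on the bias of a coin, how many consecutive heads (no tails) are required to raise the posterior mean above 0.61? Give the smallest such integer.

After k heads and 0 tails the posterior is Beta(12+k, 17), with mean (12+k)/(12+17+k).
Set (12+k)/(29+k) > 0.61 and solve: k > (0.61·29 − 12)/(1 − 0.61) = 14.590.
The smallest integer exceeding 14.590 is 15, and checking k=15: (27)/(44) = 0.6136 > 0.61.

k = 15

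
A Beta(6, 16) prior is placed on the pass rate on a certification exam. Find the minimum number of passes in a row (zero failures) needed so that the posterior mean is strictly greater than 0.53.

k = 13

After k passes and 0 failures the posterior is Beta(6+k, 16), with mean (6+k)/(6+16+k).
Set (6+k)/(22+k) > 0.53 and solve: k > (0.53·22 − 6)/(1 − 0.53) = 12.043.
The smallest integer exceeding 12.043 is 13.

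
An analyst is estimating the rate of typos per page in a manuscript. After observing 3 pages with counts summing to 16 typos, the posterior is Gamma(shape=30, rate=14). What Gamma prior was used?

Gamma(shape=14, rate=11)

Gamma–Poisson conjugacy: posterior shape = α + Σxᵢ, posterior rate = β + n.
So α = 30 − 16 = 14 and β = 14 − 3 = 11.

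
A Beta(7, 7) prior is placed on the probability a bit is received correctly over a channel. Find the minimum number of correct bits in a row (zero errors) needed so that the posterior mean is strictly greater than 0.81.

After k correct bits and 0 errors the posterior is Beta(7+k, 7), with mean (7+k)/(7+7+k).
Set (7+k)/(14+k) > 0.81 and solve: k > (0.81·14 − 7)/(1 − 0.81) = 22.842.
The smallest integer exceeding 22.842 is 23.

k = 23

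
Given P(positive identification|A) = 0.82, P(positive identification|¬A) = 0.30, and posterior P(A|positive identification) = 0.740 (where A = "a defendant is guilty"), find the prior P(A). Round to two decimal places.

P(A) = 0.51

Bayes' rule in odds form gives O(A|E) = O(A)·[P(E|A)/P(E|¬A)], hence O(A) = O(A|E)/LR.
Posterior odds = 0.740/(1−0.740) = 2.8462. LR = 0.82/0.30 = 2.7333.
Prior odds = 2.8462/2.7333 = 1.0413, so P(A) = 1.0413/(1+1.0413) ≈ 0.51.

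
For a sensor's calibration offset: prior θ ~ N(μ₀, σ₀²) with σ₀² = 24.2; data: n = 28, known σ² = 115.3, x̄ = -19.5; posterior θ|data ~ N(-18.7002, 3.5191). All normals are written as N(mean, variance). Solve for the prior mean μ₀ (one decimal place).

μ₀ = -14.0

With known observation variance, the Normal–Normal posterior has precision τ_n = τ₀ + n/σ² and mean μ_n = (τ₀μ₀ + (n/σ²)x̄)/τ_n.
Here τ₀ = 1/24.2 = 0.041322 and τ_data = 28/115.3 = 0.242845, so τ_n = 0.284167.
Rearranging for μ₀: μ₀ = (μ_n·τ_n − τ_data·x̄)/τ₀ = (-18.7002·0.284167 − 0.242845·-19.5) / 0.041322 = -0.578502/0.041322 ≈ -14.0.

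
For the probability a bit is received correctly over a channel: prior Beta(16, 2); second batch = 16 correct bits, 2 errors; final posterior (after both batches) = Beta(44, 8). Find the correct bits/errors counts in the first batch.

12 correct bits and 4 errors

Because Beta–binomial updating is additive in the counts, the combined data contributed (α_post−α_prior, β_post−β_prior) successes and failures.
Total across both batches: 44−16=28 correct bits, 8−2=6 errors.
Subtract the second batch: 28−16=12 correct bits and 6−2=4 errors.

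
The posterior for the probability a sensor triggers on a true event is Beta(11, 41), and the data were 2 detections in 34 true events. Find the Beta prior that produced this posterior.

Under Beta–binomial conjugacy the posterior parameters are (α+s, β+f).
Subtract the data counts: 11−2=9, 41−32=9.

Beta(9, 9)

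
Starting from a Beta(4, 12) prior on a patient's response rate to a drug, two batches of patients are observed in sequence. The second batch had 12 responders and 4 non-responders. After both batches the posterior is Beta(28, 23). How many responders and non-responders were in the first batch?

Because Beta–binomial updating is additive in the counts, the combined data contributed (α_post−α_prior, β_post−β_prior) successes and failures.
Total across both batches: 28−4=24 responders, 23−12=11 non-responders.
Subtract the second batch: 24−12=12 responders and 11−4=7 non-responders.

12 responders and 7 non-responders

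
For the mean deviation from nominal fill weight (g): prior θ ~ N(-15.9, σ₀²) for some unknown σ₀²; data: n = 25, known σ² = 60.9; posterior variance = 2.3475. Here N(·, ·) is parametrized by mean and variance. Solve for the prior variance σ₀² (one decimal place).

Posterior precision equals prior precision plus data precision: 1/σ_n² = 1/σ₀² + n/σ².
So 1/σ₀² = 1/2.3475 − 25/60.9 = 0.425985 − 0.410509 = 0.015476.
Hence σ₀² = 1/0.015476 ≈ 64.6.

σ₀² = 64.6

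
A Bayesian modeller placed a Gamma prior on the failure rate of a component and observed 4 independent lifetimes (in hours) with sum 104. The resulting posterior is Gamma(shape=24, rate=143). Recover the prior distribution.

Gamma(shape=20, rate=39)

Gamma–exponential conjugacy: posterior shape = α + n, posterior rate = β + Σtᵢ.
So α = 24 − 4 = 20 and β = 143 − 104 = 39.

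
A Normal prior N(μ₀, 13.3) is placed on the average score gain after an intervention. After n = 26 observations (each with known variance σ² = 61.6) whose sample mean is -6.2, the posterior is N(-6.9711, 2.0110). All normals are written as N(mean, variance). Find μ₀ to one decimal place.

With known observation variance, the Normal–Normal posterior has precision τ_n = τ₀ + n/σ² and mean μ_n = (τ₀μ₀ + (n/σ²)x̄)/τ_n.
Here τ₀ = 1/13.3 = 0.075188 and τ_data = 26/61.6 = 0.422078, so τ_n = 0.497266.
Rearranging for μ₀: μ₀ = (μ_n·τ_n − τ_data·x̄)/τ₀ = (-6.9711·0.497266 − 0.422078·-6.2) / 0.075188 = -0.849607/0.075188 ≈ -11.3.

μ₀ = -11.3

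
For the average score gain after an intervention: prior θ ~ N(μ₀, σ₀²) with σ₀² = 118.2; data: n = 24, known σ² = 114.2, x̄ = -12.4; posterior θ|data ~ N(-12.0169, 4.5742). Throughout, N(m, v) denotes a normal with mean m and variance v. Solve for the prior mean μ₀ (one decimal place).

The posterior mean is a precision-weighted average: μ_n = (τ₀μ₀ + τ_data·x̄)/(τ₀+τ_data), with τ₀=1/σ₀² and τ_data=n/σ².
Here τ₀ = 1/118.2 = 0.008460 and τ_data = 24/114.2 = 0.210158, so τ_n = 0.218618.
Rearranging for μ₀: μ₀ = (μ_n·τ_n − τ_data·x̄)/τ₀ = (-12.0169·0.218618 − 0.210158·-12.4) / 0.008460 = -0.021151/0.008460 ≈ -2.5.

μ₀ = -2.5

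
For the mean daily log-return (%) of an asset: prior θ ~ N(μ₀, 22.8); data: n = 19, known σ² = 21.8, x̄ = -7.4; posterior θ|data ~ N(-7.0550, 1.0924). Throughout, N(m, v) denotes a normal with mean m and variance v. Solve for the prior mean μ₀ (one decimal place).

μ₀ = -0.2

The posterior mean is a precision-weighted average: μ_n = (τ₀μ₀ + τ_data·x̄)/(τ₀+τ_data), with τ₀=1/σ₀² and τ_data=n/σ².
Here τ₀ = 1/22.8 = 0.043860 and τ_data = 19/21.8 = 0.871560, so τ_n = 0.915420.
Rearranging for μ₀: μ₀ = (μ_n·τ_n − τ_data·x̄)/τ₀ = (-7.0550·0.915420 − 0.871560·-7.4) / 0.043860 = -0.008744/0.043860 ≈ -0.2.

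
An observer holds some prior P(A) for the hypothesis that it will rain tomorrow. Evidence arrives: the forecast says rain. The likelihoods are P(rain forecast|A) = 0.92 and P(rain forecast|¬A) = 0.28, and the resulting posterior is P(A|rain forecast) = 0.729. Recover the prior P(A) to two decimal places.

P(A) = 0.45

In odds form, posterior odds = prior odds × likelihood ratio, so prior odds = posterior odds ÷ LR.
Posterior odds = 0.729/(1−0.729) = 2.6900. LR = 0.92/0.28 = 3.2857.
Prior odds = 2.6900/3.2857 = 0.8187, so P(A) = 0.8187/(1+0.8187) ≈ 0.45.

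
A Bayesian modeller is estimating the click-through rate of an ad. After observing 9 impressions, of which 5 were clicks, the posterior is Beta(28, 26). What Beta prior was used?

Beta is conjugate to the binomial likelihood: posterior = Beta(α+s, β+f).
Subtract the data counts: 28−5=23, 26−4=22.

Beta(23, 22)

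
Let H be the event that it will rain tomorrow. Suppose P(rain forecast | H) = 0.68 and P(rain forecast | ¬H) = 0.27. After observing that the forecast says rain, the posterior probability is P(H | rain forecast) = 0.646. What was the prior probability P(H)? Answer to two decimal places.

In odds form, posterior odds = prior odds × likelihood ratio, so prior odds = posterior odds ÷ LR.
Posterior odds = 0.646/(1−0.646) = 1.8249. LR = 0.68/0.27 = 2.5185.
Prior odds = 1.8249/2.5185 = 0.7246, so P(H) = 0.7246/(1+0.7246) ≈ 0.42.

P(H) = 0.42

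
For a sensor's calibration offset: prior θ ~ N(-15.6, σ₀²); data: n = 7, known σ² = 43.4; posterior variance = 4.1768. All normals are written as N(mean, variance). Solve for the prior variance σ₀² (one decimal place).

σ₀² = 12.8

For the Normal–Normal model with known σ², precisions add: τ_n = τ₀ + n/σ².
So 1/σ₀² = 1/4.1768 − 7/43.4 = 0.239418 − 0.161290 = 0.078128.
Hence σ₀² = 1/0.078128 ≈ 12.8.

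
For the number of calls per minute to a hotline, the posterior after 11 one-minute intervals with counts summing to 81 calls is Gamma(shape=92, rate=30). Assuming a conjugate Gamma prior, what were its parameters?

Gamma(shape=11, rate=19)

Gamma–Poisson conjugacy: posterior shape = α + Σxᵢ, posterior rate = β + n.
So α = 92 − 81 = 11 and β = 30 − 11 = 19.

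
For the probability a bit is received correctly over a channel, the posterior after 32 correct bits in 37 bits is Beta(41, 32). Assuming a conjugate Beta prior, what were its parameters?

Beta(9, 27)

A Beta(a, b) prior with s successes and f failures in binomial data gives a Beta(a+s, b+f) posterior.
So a = 41 − 32 = 9 and b = 32 − 5 = 27.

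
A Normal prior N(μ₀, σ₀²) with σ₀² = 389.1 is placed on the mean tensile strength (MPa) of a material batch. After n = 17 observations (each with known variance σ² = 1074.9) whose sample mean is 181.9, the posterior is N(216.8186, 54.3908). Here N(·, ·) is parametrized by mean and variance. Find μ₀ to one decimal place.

The posterior mean is a precision-weighted average: μ_n = (τ₀μ₀ + τ_data·x̄)/(τ₀+τ_data), with τ₀=1/σ₀² and τ_data=n/σ².
Here τ₀ = 1/389.1 = 0.002570 and τ_data = 17/1074.9 = 0.015815, so τ_n = 0.018385.
Rearranging for μ₀: μ₀ = (μ_n·τ_n − τ_data·x̄)/τ₀ = (216.8186·0.018385 − 0.015815·181.9) / 0.002570 = 1.109461/0.002570 ≈ 431.7.

μ₀ = 431.7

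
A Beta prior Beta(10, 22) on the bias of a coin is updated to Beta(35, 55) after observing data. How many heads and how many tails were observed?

25 heads and 33 tails

Beta is conjugate to the binomial likelihood: posterior = Beta(a+s, b+f).
So s = 35 − 10 = 25 and f = 55 − 22 = 33.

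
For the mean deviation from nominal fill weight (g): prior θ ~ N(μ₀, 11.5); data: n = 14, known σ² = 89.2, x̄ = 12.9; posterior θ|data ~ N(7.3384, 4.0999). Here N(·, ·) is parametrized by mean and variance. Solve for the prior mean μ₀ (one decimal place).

μ₀ = -2.7

With known observation variance, the Normal–Normal posterior has precision τ_n = τ₀ + n/σ² and mean μ_n = (τ₀μ₀ + (n/σ²)x̄)/τ_n.
Here τ₀ = 1/11.5 = 0.086957 and τ_data = 14/89.2 = 0.156951, so τ_n = 0.243908.
Rearranging for μ₀: μ₀ = (μ_n·τ_n − τ_data·x̄)/τ₀ = (7.3384·0.243908 − 0.156951·12.9) / 0.086957 = -0.234773/0.086957 ≈ -2.7.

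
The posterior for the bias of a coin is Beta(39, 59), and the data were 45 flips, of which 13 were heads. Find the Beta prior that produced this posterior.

Beta is conjugate to the binomial likelihood: posterior = Beta(α+s, β+f).
So α = 39 − 13 = 26 and β = 59 − 32 = 27.

Beta(26, 27)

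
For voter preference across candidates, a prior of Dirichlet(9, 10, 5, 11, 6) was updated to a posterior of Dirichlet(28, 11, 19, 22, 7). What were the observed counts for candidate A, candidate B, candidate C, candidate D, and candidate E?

counts (19, 1, 14, 11, 1)

For a Dirichlet(α) prior with multinomial counts c, the posterior is Dirichlet(α + c) componentwise.
Counts are posterior − prior componentwise: 28−9=19, 11−10=1, 19−5=14, 22−11=11, 7−6=1.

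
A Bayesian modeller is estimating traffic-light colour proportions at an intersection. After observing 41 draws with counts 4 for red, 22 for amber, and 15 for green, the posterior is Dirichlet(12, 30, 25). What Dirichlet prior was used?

For a Dirichlet(α) prior with multinomial counts c, the posterior is Dirichlet(α + c) componentwise.
Subtract each count from the matching posterior parameter: 12−4=8, 30−22=8, 25−15=10.

Dirichlet(8, 8, 10)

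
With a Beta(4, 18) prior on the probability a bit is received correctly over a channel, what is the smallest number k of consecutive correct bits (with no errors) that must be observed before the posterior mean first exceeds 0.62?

After k correct bits and 0 errors the posterior is Beta(4+k, 18), with mean (4+k)/(4+18+k).
Set (4+k)/(22+k) > 0.62 and solve: k > (0.62·22 − 4)/(1 − 0.62) = 25.368.
The smallest integer exceeding 25.368 is 26.

k = 26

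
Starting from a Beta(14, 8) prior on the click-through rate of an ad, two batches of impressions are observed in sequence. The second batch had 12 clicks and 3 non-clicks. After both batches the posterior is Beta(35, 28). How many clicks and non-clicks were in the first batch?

9 clicks and 17 non-clicks

Sequential conjugate updates are equivalent to a single update on the pooled data, so total successes = posterior α − prior α and total failures = posterior β − prior β.
Total across both batches: 35−14=21 clicks, 28−8=20 non-clicks.
Subtract the second batch: 21−12=9 clicks and 20−3=17 non-clicks.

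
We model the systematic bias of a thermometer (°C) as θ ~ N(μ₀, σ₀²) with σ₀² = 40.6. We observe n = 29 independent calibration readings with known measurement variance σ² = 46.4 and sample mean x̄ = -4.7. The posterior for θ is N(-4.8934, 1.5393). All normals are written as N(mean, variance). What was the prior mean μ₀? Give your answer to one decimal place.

The posterior mean is a precision-weighted average: μ_n = (τ₀μ₀ + τ_data·x̄)/(τ₀+τ_data), with τ₀=1/σ₀² and τ_data=n/σ².
Here τ₀ = 1/40.6 = 0.024631 and τ_data = 29/46.4 = 0.625000, so τ_n = 0.649631.
Rearranging for μ₀: μ₀ = (μ_n·τ_n − τ_data·x̄)/τ₀ = (-4.8934·0.649631 − 0.625000·-4.7) / 0.024631 = -0.241404/0.024631 ≈ -9.8.

μ₀ = -9.8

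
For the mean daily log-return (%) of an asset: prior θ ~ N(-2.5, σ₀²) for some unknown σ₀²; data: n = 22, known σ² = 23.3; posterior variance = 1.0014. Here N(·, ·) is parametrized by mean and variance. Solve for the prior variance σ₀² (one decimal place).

σ₀² = 18.4

For the Normal–Normal model with known σ², precisions add: τ_n = τ₀ + n/σ².
So 1/σ₀² = 1/1.0014 − 22/23.3 = 0.998602 − 0.944206 = 0.054396.
Hence σ₀² = 1/0.054396 ≈ 18.4.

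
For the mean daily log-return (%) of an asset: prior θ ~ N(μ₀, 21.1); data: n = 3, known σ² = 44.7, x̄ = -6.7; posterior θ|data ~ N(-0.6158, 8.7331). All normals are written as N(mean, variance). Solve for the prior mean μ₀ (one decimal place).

With known observation variance, the Normal–Normal posterior has precision τ_n = τ₀ + n/σ² and mean μ_n = (τ₀μ₀ + (n/σ²)x̄)/τ_n.
Here τ₀ = 1/21.1 = 0.047393 and τ_data = 3/44.7 = 0.067114, so τ_n = 0.114507.
Rearranging for μ₀: μ₀ = (μ_n·τ_n − τ_data·x̄)/τ₀ = (-0.6158·0.114507 − 0.067114·-6.7) / 0.047393 = 0.379150/0.047393 ≈ 8.0.

μ₀ = 8.0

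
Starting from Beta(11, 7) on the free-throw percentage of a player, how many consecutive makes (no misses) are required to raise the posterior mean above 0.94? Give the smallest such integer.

After k makes and 0 misses the posterior is Beta(11+k, 7), with mean (11+k)/(11+7+k).
Set (11+k)/(18+k) > 0.94 and solve: k > (0.94·18 − 11)/(1 − 0.94) = 98.667.
The smallest integer exceeding 98.667 is 99, and checking k=99: (110)/(117) = 0.9402 > 0.94.

k = 99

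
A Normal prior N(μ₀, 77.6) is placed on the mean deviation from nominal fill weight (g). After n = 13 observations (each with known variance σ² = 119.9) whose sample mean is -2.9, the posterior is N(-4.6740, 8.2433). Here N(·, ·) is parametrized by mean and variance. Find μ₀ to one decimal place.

μ₀ = -19.6

The posterior mean is a precision-weighted average: μ_n = (τ₀μ₀ + τ_data·x̄)/(τ₀+τ_data), with τ₀=1/σ₀² and τ_data=n/σ².
Here τ₀ = 1/77.6 = 0.012887 and τ_data = 13/119.9 = 0.108424, so τ_n = 0.121311.
Rearranging for μ₀: μ₀ = (μ_n·τ_n − τ_data·x̄)/τ₀ = (-4.6740·0.121311 − 0.108424·-2.9) / 0.012887 = -0.252578/0.012887 ≈ -19.6.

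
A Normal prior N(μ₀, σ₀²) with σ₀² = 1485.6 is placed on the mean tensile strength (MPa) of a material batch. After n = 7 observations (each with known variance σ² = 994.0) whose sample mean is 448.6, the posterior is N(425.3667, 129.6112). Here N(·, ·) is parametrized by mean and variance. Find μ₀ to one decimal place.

The posterior mean is a precision-weighted average: μ_n = (τ₀μ₀ + τ_data·x̄)/(τ₀+τ_data), with τ₀=1/σ₀² and τ_data=n/σ².
Here τ₀ = 1/1485.6 = 0.000673 and τ_data = 7/994.0 = 0.007042, so τ_n = 0.007715.
Rearranging for μ₀: μ₀ = (μ_n·τ_n − τ_data·x̄)/τ₀ = (425.3667·0.007715 − 0.007042·448.6) / 0.000673 = 0.122663/0.000673 ≈ 182.3.

μ₀ = 182.3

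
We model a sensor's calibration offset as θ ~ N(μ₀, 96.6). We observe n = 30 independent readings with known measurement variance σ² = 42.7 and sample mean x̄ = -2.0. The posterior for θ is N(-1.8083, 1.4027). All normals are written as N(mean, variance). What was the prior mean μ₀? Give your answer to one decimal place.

With known observation variance, the Normal–Normal posterior has precision τ_n = τ₀ + n/σ² and mean μ_n = (τ₀μ₀ + (n/σ²)x̄)/τ_n.
Here τ₀ = 1/96.6 = 0.010352 and τ_data = 30/42.7 = 0.702576, so τ_n = 0.712928.
Rearranging for μ₀: μ₀ = (μ_n·τ_n − τ_data·x̄)/τ₀ = (-1.8083·0.712928 − 0.702576·-2.0) / 0.010352 = 0.115964/0.010352 ≈ 11.2.

μ₀ = 11.2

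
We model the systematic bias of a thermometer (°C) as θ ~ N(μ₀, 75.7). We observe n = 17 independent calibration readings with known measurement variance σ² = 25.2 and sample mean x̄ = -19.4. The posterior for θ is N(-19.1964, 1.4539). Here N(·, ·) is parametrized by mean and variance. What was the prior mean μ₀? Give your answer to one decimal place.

μ₀ = -8.8

With known observation variance, the Normal–Normal posterior has precision τ_n = τ₀ + n/σ² and mean μ_n = (τ₀μ₀ + (n/σ²)x̄)/τ_n.
Here τ₀ = 1/75.7 = 0.013210 and τ_data = 17/25.2 = 0.674603, so τ_n = 0.687813.
Rearranging for μ₀: μ₀ = (μ_n·τ_n − τ_data·x̄)/τ₀ = (-19.1964·0.687813 − 0.674603·-19.4) / 0.013210 = -0.116235/0.013210 ≈ -8.8.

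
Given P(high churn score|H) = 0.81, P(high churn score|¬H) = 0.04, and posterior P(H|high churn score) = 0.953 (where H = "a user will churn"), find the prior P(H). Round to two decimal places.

P(H) = 0.50

Bayes' rule in odds form gives O(H|E) = O(H)·[P(E|H)/P(E|¬H)], hence O(H) = O(H|E)/LR.
Posterior odds = 0.953/(1−0.953) = 20.2766. LR = 0.81/0.04 = 20.2500.
Prior odds = 20.2766/20.2500 = 1.0013, so P(H) = 1.0013/(1+1.0013) ≈ 0.50.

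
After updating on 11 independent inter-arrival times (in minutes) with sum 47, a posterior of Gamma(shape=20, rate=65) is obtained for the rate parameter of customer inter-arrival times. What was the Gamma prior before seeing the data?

Gamma–exponential conjugacy: posterior shape = α + n, posterior rate = β + Σtᵢ.
So α = 20 − 11 = 9 and β = 65 − 47 = 18.

Gamma(shape=9, rate=18)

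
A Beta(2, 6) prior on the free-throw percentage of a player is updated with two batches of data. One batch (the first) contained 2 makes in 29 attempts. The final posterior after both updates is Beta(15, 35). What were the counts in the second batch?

Sequential conjugate updates are equivalent to a single update on the pooled data, so total successes = posterior α − prior α and total failures = posterior β − prior β.
Total across both batches: 15−2=13 makes, 35−6=29 misses.
Subtract the first batch: 13−2=11 makes and 29−27=2 misses.

11 makes and 2 misses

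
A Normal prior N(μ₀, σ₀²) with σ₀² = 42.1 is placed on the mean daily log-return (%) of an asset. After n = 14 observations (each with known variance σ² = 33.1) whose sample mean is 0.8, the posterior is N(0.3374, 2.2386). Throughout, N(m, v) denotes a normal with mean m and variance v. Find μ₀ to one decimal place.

With known observation variance, the Normal–Normal posterior has precision τ_n = τ₀ + n/σ² and mean μ_n = (τ₀μ₀ + (n/σ²)x̄)/τ_n.
Here τ₀ = 1/42.1 = 0.023753 and τ_data = 14/33.1 = 0.422961, so τ_n = 0.446714.
Rearranging for μ₀: μ₀ = (μ_n·τ_n − τ_data·x̄)/τ₀ = (0.3374·0.446714 − 0.422961·0.8) / 0.023753 = -0.187647/0.023753 ≈ -7.9.

μ₀ = -7.9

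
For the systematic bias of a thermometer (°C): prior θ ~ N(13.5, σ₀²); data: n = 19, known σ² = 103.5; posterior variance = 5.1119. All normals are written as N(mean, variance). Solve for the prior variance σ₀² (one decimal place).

σ₀² = 83.0

Posterior precision equals prior precision plus data precision: 1/σ_n² = 1/σ₀² + n/σ².
So 1/σ₀² = 1/5.1119 − 19/103.5 = 0.195622 − 0.183575 = 0.012047.
Hence σ₀² = 1/0.012047 ≈ 83.0.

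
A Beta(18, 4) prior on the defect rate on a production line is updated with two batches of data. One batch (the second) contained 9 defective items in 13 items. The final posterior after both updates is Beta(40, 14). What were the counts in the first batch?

13 defective items and 6 good items

Because Beta–binomial updating is additive in the counts, the combined data contributed (α_post−α_prior, β_post−β_prior) successes and failures.
Total across both batches: 40−18=22 defective items, 14−4=10 good items.
Subtract the second batch: 22−9=13 defective items and 10−4=6 good items.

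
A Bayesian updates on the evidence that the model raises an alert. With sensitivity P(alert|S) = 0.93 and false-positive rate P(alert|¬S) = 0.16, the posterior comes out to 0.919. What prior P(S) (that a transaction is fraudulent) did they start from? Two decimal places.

Bayes' rule in odds form gives O(S|E) = O(S)·[P(E|S)/P(E|¬S)], hence O(S) = O(S|E)/LR.
Posterior odds = 0.919/(1−0.919) = 11.3457. LR = 0.93/0.16 = 5.8125.
Prior odds = 11.3457/5.8125 = 1.9519, so P(S) = 1.9519/(1+1.9519) ≈ 0.66.

P(S) = 0.66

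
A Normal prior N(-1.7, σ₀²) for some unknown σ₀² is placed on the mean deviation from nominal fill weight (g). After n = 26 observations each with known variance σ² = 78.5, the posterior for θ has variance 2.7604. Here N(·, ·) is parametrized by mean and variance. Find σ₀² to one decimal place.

For the Normal–Normal model with known σ², precisions add: τ_n = τ₀ + n/σ².
So 1/σ₀² = 1/2.7604 − 26/78.5 = 0.362266 − 0.331210 = 0.031056.
Hence σ₀² = 1/0.031056 ≈ 32.2.

σ₀² = 32.2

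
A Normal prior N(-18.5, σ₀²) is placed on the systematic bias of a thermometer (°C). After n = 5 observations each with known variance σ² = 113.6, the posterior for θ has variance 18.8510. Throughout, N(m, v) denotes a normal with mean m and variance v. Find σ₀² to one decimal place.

σ₀² = 110.7

For the Normal–Normal model with known σ², precisions add: τ_n = τ₀ + n/σ².
So 1/σ₀² = 1/18.8510 − 5/113.6 = 0.053048 − 0.044014 = 0.009034.
Hence σ₀² = 1/0.009034 ≈ 110.7.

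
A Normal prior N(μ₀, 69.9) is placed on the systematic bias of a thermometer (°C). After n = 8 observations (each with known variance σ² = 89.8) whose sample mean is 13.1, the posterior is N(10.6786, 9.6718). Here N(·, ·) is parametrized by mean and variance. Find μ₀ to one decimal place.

μ₀ = -4.4

With known observation variance, the Normal–Normal posterior has precision τ_n = τ₀ + n/σ² and mean μ_n = (τ₀μ₀ + (n/σ²)x̄)/τ_n.
Here τ₀ = 1/69.9 = 0.014306 and τ_data = 8/89.8 = 0.089087, so τ_n = 0.103393.
Rearranging for μ₀: μ₀ = (μ_n·τ_n − τ_data·x̄)/τ₀ = (10.6786·0.103393 − 0.089087·13.1) / 0.014306 = -0.062947/0.014306 ≈ -4.4.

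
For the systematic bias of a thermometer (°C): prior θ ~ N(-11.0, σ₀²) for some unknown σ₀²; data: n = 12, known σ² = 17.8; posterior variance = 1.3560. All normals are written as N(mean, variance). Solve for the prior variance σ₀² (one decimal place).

σ₀² = 15.8

Posterior precision equals prior precision plus data precision: 1/σ_n² = 1/σ₀² + n/σ².
So 1/σ₀² = 1/1.3560 − 12/17.8 = 0.737463 − 0.674157 = 0.063306.
Hence σ₀² = 1/0.063306 ≈ 15.8.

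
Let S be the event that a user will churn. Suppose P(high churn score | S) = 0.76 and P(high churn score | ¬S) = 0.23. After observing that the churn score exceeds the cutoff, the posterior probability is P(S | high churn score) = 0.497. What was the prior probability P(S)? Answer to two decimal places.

P(S) = 0.23

Bayes' rule in odds form gives O(S|E) = O(S)·[P(E|S)/P(E|¬S)], hence O(S) = O(S|E)/LR.
Posterior odds = 0.497/(1−0.497) = 0.9881. LR = 0.76/0.23 = 3.3043.
Prior odds = 0.9881/3.3043 = 0.2990, so P(S) = 0.2990/(1+0.2990) ≈ 0.23.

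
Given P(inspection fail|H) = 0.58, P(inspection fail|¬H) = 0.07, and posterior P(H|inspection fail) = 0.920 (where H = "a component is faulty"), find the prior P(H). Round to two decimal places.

P(H) = 0.58

In odds form, posterior odds = prior odds × likelihood ratio, so prior odds = posterior odds ÷ LR.
Posterior odds = 0.920/(1−0.920) = 11.5000. LR = 0.58/0.07 = 8.2857.
Prior odds = 11.5000/8.2857 = 1.3879, so P(H) = 1.3879/(1+1.3879) ≈ 0.58.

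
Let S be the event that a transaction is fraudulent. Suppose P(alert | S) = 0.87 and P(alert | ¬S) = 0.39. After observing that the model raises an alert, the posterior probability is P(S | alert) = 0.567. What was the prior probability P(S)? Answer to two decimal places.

In odds form, posterior odds = prior odds × likelihood ratio, so prior odds = posterior odds ÷ LR.
Posterior odds = 0.567/(1−0.567) = 1.3095. LR = 0.87/0.39 = 2.2308.
Prior odds = 1.3095/2.2308 = 0.5870, so P(S) = 0.5870/(1+0.5870) ≈ 0.37.

P(S) = 0.37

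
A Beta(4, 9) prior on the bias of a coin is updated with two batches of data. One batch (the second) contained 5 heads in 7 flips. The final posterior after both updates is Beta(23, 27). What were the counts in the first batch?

Sequential conjugate updates are equivalent to a single update on the pooled data, so total successes = posterior α − prior α and total failures = posterior β − prior β.
Total across both batches: 23−4=19 heads, 27−9=18 tails.
Subtract the second batch: 19−5=14 heads and 18−2=16 tails.

14 heads and 16 tails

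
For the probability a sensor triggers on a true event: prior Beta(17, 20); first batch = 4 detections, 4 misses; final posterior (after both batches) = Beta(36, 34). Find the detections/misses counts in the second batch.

15 detections and 10 misses

Sequential conjugate updates are equivalent to a single update on the pooled data, so total successes = posterior α − prior α and total failures = posterior β − prior β.
Total across both batches: 36−17=19 detections, 34−20=14 misses.
Subtract the first batch: 19−4=15 detections and 14−4=10 misses.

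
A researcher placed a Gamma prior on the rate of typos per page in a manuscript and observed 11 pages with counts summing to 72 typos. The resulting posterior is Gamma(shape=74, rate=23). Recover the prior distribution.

Gamma–Poisson conjugacy: posterior shape = α + Σxᵢ, posterior rate = β + n.
So α = 74 − 72 = 2 and β = 23 − 11 = 12.

Gamma(shape=2, rate=12)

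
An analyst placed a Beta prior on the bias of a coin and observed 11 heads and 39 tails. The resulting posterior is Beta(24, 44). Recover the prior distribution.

Beta(13, 5)

A Beta(α, β) prior with s successes and f failures in binomial data gives a Beta(α+s, β+f) posterior.
So α = 24 − 11 = 13 and β = 44 − 39 = 5.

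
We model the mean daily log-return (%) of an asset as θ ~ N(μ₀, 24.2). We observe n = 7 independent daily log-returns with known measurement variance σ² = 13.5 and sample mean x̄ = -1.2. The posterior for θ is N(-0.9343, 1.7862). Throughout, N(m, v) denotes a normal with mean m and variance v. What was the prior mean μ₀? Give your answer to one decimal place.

The posterior mean is a precision-weighted average: μ_n = (τ₀μ₀ + τ_data·x̄)/(τ₀+τ_data), with τ₀=1/σ₀² and τ_data=n/σ².
Here τ₀ = 1/24.2 = 0.041322 and τ_data = 7/13.5 = 0.518519, so τ_n = 0.559841.
Rearranging for μ₀: μ₀ = (μ_n·τ_n − τ_data·x̄)/τ₀ = (-0.9343·0.559841 − 0.518519·-1.2) / 0.041322 = 0.099163/0.041322 ≈ 2.4.

μ₀ = 2.4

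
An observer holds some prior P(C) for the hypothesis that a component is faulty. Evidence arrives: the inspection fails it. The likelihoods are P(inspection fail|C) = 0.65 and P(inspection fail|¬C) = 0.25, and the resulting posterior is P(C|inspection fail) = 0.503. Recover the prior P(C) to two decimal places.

P(C) = 0.28

In odds form, posterior odds = prior odds × likelihood ratio, so prior odds = posterior odds ÷ LR.
Posterior odds = 0.503/(1−0.503) = 1.0121. LR = 0.65/0.25 = 2.6000.
Prior odds = 1.0121/2.6000 = 0.3893, so P(C) = 0.3893/(1+0.3893) ≈ 0.28.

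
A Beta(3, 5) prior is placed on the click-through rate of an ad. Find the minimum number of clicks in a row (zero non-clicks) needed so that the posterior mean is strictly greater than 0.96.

After k clicks and 0 non-clicks the posterior is Beta(3+k, 5), with mean (3+k)/(3+5+k).
Set (3+k)/(8+k) > 0.96 and solve: k > (0.96·8 − 3)/(1 − 0.96) = 117.000.
The smallest integer exceeding 117.000 is 118, and checking k=118: (121)/(126) = 0.9603 > 0.96.

k = 118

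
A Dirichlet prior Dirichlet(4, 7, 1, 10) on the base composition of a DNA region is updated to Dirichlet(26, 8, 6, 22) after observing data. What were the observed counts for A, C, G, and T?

counts (22, 1, 5, 12)

For a Dirichlet(α) prior with multinomial counts c, the posterior is Dirichlet(α + c) componentwise.
Counts are posterior − prior componentwise: 26−4=22, 8−7=1, 6−1=5, 22−10=12.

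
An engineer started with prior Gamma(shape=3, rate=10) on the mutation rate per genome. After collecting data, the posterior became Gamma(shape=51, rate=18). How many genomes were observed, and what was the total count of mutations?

A Gamma(α, β) prior (rate parametrization) on a Poisson rate with n observations summing to S gives posterior Gamma(α+S, β+n).
Matching: Σxᵢ = 51 − 3 = 48 and n = 18 − 10 = 8.

n = 8 genomes with total 48 mutations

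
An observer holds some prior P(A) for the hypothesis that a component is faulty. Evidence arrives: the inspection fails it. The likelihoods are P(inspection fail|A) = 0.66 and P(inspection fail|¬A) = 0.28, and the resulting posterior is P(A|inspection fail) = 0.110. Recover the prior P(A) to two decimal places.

In odds form, posterior odds = prior odds × likelihood ratio, so prior odds = posterior odds ÷ LR.
Posterior odds = 0.110/(1−0.110) = 0.1236. LR = 0.66/0.28 = 2.3571.
Prior odds = 0.1236/2.3571 = 0.0524, so P(A) = 0.0524/(1+0.0524) ≈ 0.05.

P(A) = 0.05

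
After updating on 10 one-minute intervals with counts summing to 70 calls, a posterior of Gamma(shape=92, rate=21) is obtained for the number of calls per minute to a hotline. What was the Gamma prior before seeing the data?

Gamma–Poisson conjugacy: posterior shape = α + Σxᵢ, posterior rate = β + n.
So α = 92 − 70 = 22 and β = 21 − 10 = 11.

Gamma(shape=22, rate=11)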